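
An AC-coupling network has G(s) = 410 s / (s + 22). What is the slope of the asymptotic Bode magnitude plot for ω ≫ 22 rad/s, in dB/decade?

0 dB/decade

With 1 zero and 1 pole, the high-frequency asymptotic slope is 20 × (1 − 1) = 0 dB/decade.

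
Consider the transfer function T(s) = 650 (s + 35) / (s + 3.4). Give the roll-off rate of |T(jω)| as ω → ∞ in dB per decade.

0 dB/decade

With 1 zero and 1 pole, the high-frequency asymptotic slope is 20 × (1 − 1) = 0 dB/decade.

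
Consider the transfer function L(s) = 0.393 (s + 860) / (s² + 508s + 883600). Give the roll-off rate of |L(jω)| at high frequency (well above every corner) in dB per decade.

-20 dB/decade

With 1 zero and 2 poles, the high-frequency asymptotic slope is 20 × (1 − 2) = -20 dB/decade.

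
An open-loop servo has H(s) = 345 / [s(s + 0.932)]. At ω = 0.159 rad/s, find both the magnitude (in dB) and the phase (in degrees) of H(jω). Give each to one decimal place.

|H| = 67.2 dB, ∠H = -99.7°

|j0.159 + 0.932| = √(0.159² + 0.932²) = 0.9455
|j0.159| = 0.159
|H(j0.159)| = 345 / (0.9455 × 0.159) = 2295
20 log₁₀(2295) = 67.22 dB
∠(j0.159 + 0.932) = arctan(0.159/0.932) = 9.68°
∠(j0.159) = 90.00°
∠H(j0.159) = − (9.68° + 90.00°) = -99.68°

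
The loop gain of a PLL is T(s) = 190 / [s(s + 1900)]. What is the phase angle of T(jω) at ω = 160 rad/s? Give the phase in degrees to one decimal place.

-94.8°

∠(j160 + 1900) = arctan(160/1900) = 4.81°
∠(j160) = 90.00°
∠T(j160) = − (4.81° + 90.00°) = -94.81°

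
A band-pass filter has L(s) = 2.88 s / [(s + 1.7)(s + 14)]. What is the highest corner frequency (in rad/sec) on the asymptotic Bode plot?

14 rad/sec

Break frequencies occur at each pole and zero magnitude: 1.7 rad/sec, 14 rad/sec.
The highest is 14 rad/sec.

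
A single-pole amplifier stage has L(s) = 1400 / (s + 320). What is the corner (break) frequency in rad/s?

320 rad/s

The single real pole at s = −320 gives a corner at ω = 320 rad/s.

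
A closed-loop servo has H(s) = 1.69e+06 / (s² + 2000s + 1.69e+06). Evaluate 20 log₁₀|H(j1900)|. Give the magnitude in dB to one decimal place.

-8.0 dB

|(j1900)² + 2000(j1900) + 1.69e+06| = |-1.92e+06 + j3.8e+06| = 4.258e+06
|H(j1900)| = 1.69e+06 / 4.258e+06 = 0.39695
20 log₁₀(0.39695) = -8.03 dB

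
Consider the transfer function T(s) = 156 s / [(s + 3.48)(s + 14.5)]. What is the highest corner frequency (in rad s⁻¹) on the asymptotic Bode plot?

14.5 rad s⁻¹

Break frequencies occur at each pole and zero magnitude: 3.48 rad s⁻¹, 14.5 rad s⁻¹.
The highest is 14.5 rad s⁻¹.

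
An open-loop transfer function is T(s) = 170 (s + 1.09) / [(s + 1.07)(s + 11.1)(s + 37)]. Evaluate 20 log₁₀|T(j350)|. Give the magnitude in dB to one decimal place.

-57.2 dB

|j350 + 1.09| = √(350² + 1.09²) = 350
|j350 + 1.07| = √(350² + 1.07²) = 350
|j350 + 11.1| = √(350² + 11.1²) = 350.2
|j350 + 37| = √(350² + 37²) = 352
|T(j350)| = 170 × 350 / (350 × 350.2 × 352) = 0.0013794
20 log₁₀(0.0013794) = -57.21 dB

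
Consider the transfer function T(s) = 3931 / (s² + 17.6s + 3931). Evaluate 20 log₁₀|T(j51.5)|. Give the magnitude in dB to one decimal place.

|(j51.5)² + 17.6(j51.5) + 3931| = |1278.8 + j906.4| = 1567
|T(j51.5)| = 3931 / 1567 = 2.508
20 log₁₀(2.508) = 7.99 dB

8.0 dB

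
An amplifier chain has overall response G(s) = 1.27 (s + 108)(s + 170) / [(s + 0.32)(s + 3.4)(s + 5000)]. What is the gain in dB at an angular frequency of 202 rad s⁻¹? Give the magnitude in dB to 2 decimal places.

-68.49 dB

|j202 + 108| = √(202² + 108²) = 229.1
|j202 + 170| = √(202² + 170²) = 264
|j202 + 0.32| = √(202² + 0.32²) = 202
|j202 + 3.4| = √(202² + 3.4²) = 202
|j202 + 5000| = √(202² + 5000²) = 5004
|G(j202)| = 1.27 × 229.1 × 264 / (202 × 202 × 5004) = 0.00037609
20 log₁₀(0.00037609) = -68.494 dB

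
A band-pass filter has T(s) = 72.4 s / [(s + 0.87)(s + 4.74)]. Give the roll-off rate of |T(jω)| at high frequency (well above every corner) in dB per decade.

With 1 zero and 2 poles, the high-frequency asymptotic slope is 20 × (1 − 2) = -20 dB/decade.

-20 dB/decade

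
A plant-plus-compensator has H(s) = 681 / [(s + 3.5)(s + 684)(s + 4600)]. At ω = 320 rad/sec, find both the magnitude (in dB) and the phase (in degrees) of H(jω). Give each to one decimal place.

|H| = -124.3 dB, ∠H = -118.4°

|j320 + 3.5| = √(320² + 3.5²) = 320
|j320 + 684| = √(320² + 684²) = 755.2
|j320 + 4600| = √(320² + 4600²) = 4611
|H(j320)| = 681 / (320 × 755.2 × 4611) = 6.1113e-07
20 log₁₀(6.1113e-07) = -124.28 dB
∠(j320 + 3.5) = arctan(320/3.5) = 89.37°
∠(j320 + 684) = arctan(320/684) = 25.07°
∠(j320 + 4600) = arctan(320/4600) = 3.98°
∠H(j320) = − (89.37° + 25.07° + 3.98°) = -118.42°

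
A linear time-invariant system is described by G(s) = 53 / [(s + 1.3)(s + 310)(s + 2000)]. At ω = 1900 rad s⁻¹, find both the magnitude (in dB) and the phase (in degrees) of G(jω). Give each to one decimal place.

|j1900 + 1.3| = √(1900² + 1.3²) = 1900
|j1900 + 310| = √(1900² + 310²) = 1925
|j1900 + 2000| = √(1900² + 2000²) = 2759
|G(j1900)| = 53 / (1900 × 1925 × 2759) = 5.2526e-09
20 log₁₀(5.2526e-09) = -165.59 dB
∠(j1900 + 1.3) = arctan(1900/1.3) = 89.96°
∠(j1900 + 310) = arctan(1900/310) = 80.73°
∠(j1900 + 2000) = arctan(1900/2000) = 43.53°
∠G(j1900) = − (89.96° + 80.73° + 43.53°) = -214.23°

|G| = -165.6 dB, ∠G = -214.2°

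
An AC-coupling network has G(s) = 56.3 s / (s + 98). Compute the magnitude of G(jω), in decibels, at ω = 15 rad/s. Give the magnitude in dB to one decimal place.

|j15| = 15
|j15 + 98| = √(15² + 98²) = 99.14
|G(j15)| = 56.3 × 15 / 99.14 = 8.5181
20 log₁₀(8.5181) = 18.61 dB

18.6 dB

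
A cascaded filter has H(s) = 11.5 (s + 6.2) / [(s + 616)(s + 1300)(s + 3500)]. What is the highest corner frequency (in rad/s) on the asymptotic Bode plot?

3500 rad/s

Break frequencies occur at each pole and zero magnitude: 6.2 rad/s, 616 rad/s, 1300 rad/s, 3500 rad/s.
The highest is 3500 rad/s.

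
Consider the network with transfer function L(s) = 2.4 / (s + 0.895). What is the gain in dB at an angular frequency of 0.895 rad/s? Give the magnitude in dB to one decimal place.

|j0.895 + 0.895| = √(0.895² + 0.895²) = 1.266
|L(j0.895)| = 2.4 / 1.266 = 1.8962
20 log₁₀(1.8962) = 5.56 dB

5.6 dB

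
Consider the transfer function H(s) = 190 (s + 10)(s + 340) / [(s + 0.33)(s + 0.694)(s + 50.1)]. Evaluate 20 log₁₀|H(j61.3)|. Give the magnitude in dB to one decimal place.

22.7 dB

|j61.3 + 10| = √(61.3² + 10²) = 62.11
|j61.3 + 340| = √(61.3² + 340²) = 345.5
|j61.3 + 0.33| = √(61.3² + 0.33²) = 61.3
|j61.3 + 0.694| = √(61.3² + 0.694²) = 61.3
|j61.3 + 50.1| = √(61.3² + 50.1²) = 79.17
|H(j61.3)| = 190 × 62.11 × 345.5 / (61.3 × 61.3 × 79.17) = 13.704
20 log₁₀(13.704) = 22.74 dB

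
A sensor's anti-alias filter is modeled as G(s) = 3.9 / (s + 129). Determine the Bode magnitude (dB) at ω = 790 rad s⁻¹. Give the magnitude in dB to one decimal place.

-46.2 dB

|j790 + 129| = √(790² + 129²) = 800.5
|G(j790)| = 3.9 / 800.5 = 0.0048722
20 log₁₀(0.0048722) = -46.25 dB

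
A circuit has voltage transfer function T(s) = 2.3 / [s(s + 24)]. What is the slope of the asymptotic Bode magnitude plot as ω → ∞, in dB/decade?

-40 dB/decade

With 0 zeros and 2 poles, the high-frequency asymptotic slope is 20 × (0 − 2) = -40 dB/decade.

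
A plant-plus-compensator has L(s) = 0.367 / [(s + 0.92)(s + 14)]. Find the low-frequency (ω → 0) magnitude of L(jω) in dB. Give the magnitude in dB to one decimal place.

-30.9 dB

L(0) = 0.367 / (0.92 × 14) = 0.028494
20 log₁₀(0.028494) = -30.90 dB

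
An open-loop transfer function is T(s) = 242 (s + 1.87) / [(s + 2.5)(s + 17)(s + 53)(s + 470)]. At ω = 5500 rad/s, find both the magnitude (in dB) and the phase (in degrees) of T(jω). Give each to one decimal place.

|T| = -176.8 dB, ∠T = -264.4 deg

|j5500 + 1.87| = √(5500² + 1.87²) = 5500
|j5500 + 2.5| = √(5500² + 2.5²) = 5500
|j5500 + 17| = √(5500² + 17²) = 5500
|j5500 + 53| = √(5500² + 53²) = 5500
|j5500 + 470| = √(5500² + 470²) = 5520
|T(j5500)| = 242 × 5500 / (5500 × 5500 × 5500 × 5520) = 1.4492e-09
20 log₁₀(1.4492e-09) = -176.78 dB
∠(j5500 + 1.87) = arctan(5500/1.87) = 89.98°
∠(j5500 + 2.5) = arctan(5500/2.5) = 89.97°
∠(j5500 + 17) = arctan(5500/17) = 89.82°
∠(j5500 + 53) = arctan(5500/53) = 89.45°
∠(j5500 + 470) = arctan(5500/470) = 85.12°
∠T(j5500) = 89.98° − (89.97° + 89.82° + 89.45° + 85.12°) = -264.38°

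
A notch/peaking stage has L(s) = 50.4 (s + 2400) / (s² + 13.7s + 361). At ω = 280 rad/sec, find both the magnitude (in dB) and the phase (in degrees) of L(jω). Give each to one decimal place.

|j280 + 2400| = √(280² + 2400²) = 2416
|(j280)² + 13.7(j280) + 361| = |-78039 + j3836| = 7.813e+04
|L(j280)| = 50.4 × 2416 / 7.813e+04 = 1.5586
20 log₁₀(1.5586) = 3.85 dB
∠(j280 + 2400) = arctan(280/2400) = 6.65°
∠[(j280)² + 13.7(j280) + 361] = ∠[-78039 + j3836] = 177.19°
∠L(j280) = 6.65° − 177.19° = -170.53°

|L| = 3.9 dB, ∠L = -170.5 deg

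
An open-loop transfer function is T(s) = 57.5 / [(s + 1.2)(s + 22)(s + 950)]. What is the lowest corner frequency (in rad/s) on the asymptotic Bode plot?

Break frequencies occur at each pole and zero magnitude: 1.2 rad/s, 22 rad/s, 950 rad/s.
The lowest is 1.2 rad/s.

1.2 rad/s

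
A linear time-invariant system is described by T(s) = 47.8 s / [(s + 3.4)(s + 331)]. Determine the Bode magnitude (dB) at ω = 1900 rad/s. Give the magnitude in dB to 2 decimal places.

-32.12 dB

|j1900| = 1900
|j1900 + 3.4| = √(1900² + 3.4²) = 1900
|j1900 + 331| = √(1900² + 331²) = 1929
|T(j1900)| = 47.8 × 1900 / (1900 × 1929) = 0.024785
20 log₁₀(0.024785) = -32.116 dB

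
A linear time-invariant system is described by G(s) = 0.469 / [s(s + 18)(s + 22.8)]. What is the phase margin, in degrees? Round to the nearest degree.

Gain crossover: |G(jω)| = 1 at ω ≈ 0.00114 rad/s.
∠G(j0.00114) = −90° − arctan(0.00114/18) − arctan(0.00114/22.8) ≈ -90.01°
PM = 180° + (-90.01°) = 89.99°

90°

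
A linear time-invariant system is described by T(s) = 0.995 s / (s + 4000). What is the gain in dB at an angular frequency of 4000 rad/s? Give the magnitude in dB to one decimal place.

-3.1 dB

|j4000| = 4000
|j4000 + 4000| = √(4000² + 4000²) = 5657
|T(j4000)| = 0.995 × 4000 / 5657 = 0.70357
20 log₁₀(0.70357) = -3.05 dB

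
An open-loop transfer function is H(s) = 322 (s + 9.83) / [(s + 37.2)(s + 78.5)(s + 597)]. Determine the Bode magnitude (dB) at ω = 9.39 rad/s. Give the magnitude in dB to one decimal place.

|j9.39 + 9.83| = √(9.39² + 9.83²) = 13.59
|j9.39 + 37.2| = √(9.39² + 37.2²) = 38.37
|j9.39 + 78.5| = √(9.39² + 78.5²) = 79.06
|j9.39 + 597| = √(9.39² + 597²) = 597.1
|H(j9.39)| = 322 × 13.59 / (38.37 × 79.06 × 597.1) = 0.002417
20 log₁₀(0.002417) = -52.33 dB

-52.3 dB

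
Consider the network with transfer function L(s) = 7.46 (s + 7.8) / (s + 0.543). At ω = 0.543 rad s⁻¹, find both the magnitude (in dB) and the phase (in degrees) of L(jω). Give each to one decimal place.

|j0.543 + 7.8| = √(0.543² + 7.8²) = 7.819
|j0.543 + 0.543| = √(0.543² + 0.543²) = 0.7679
|L(j0.543)| = 7.46 × 7.819 / 0.7679 = 75.957
20 log₁₀(75.957) = 37.61 dB
∠(j0.543 + 7.8) = arctan(0.543/7.8) = 3.98°
∠(j0.543 + 0.543) = arctan(0.543/0.543) = 45.00°
∠L(j0.543) = 3.98° − 45.00° = -41.02°

|L| = 37.6 dB, ∠L = -41.0°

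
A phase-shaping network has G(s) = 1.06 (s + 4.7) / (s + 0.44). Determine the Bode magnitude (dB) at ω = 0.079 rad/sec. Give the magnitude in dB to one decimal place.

|j0.079 + 4.7| = √(0.079² + 4.7²) = 4.701
|j0.079 + 0.44| = √(0.079² + 0.44²) = 0.447
|G(j0.079)| = 1.06 × 4.701 / 0.447 = 11.146
20 log₁₀(11.146) = 20.94 dB

20.9 dB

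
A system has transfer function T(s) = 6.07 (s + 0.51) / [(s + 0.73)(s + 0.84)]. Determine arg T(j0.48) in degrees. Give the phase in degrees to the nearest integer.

-20 deg

∠(j0.48 + 0.51) = arctan(0.48/0.51) = 43.26°
∠(j0.48 + 0.73) = arctan(0.48/0.73) = 33.33°
∠(j0.48 + 0.84) = arctan(0.48/0.84) = 29.74°
∠T(j0.48) = 43.26° − (33.33° + 29.74°) = -19.81°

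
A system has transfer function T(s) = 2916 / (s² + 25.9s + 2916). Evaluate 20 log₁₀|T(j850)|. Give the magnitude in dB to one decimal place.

-47.8 dB

|(j850)² + 25.9(j850) + 2916| = |-7.1958e+05 + j22015| = 7.199e+05
|T(j850)| = 2916 / 7.199e+05 = 0.0040504
20 log₁₀(0.0040504) = -47.85 dB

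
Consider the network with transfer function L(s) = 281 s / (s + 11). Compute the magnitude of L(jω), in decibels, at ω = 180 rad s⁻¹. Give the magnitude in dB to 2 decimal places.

48.96 dB

|j180| = 180
|j180 + 11| = √(180² + 11²) = 180.3
|L(j180)| = 281 × 180 / 180.3 = 280.48
20 log₁₀(280.48) = 48.958 dB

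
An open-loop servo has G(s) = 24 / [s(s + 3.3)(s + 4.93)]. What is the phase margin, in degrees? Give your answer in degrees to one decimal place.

Gain crossover: |G(jω)| = 1 at ω ≈ 1.32 rad/sec.
∠G(j1.32) = −90° − arctan(1.32/3.3) − arctan(1.32/4.93) ≈ -126.86°
PM = 180° + (-126.86°) = 53.14°

53.1 deg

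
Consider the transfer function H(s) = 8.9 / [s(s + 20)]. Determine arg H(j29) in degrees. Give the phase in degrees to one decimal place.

-145.4°

∠(j29 + 20) = arctan(29/20) = 55.41°
∠(j29) = 90.00°
∠H(j29) = − (55.41° + 90.00°) = -145.41°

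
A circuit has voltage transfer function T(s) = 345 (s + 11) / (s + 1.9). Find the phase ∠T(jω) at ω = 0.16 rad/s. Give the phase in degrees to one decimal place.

∠(j0.16 + 11) = arctan(0.16/11) = 0.83°
∠(j0.16 + 1.9) = arctan(0.16/1.9) = 4.81°
∠T(j0.16) = 0.83° − 4.81° = -3.98°

-4.0°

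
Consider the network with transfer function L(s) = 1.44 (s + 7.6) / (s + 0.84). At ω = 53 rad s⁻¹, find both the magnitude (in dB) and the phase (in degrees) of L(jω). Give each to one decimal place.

|j53 + 7.6| = √(53² + 7.6²) = 53.54
|j53 + 0.84| = √(53² + 0.84²) = 53.01
|L(j53)| = 1.44 × 53.54 / 53.01 = 1.4545
20 log₁₀(1.4545) = 3.25 dB
∠(j53 + 7.6) = arctan(53/7.6) = 81.84°
∠(j53 + 0.84) = arctan(53/0.84) = 89.09°
∠L(j53) = 81.84° − 89.09° = -7.25°

|L| = 3.3 dB, ∠L = -7.3°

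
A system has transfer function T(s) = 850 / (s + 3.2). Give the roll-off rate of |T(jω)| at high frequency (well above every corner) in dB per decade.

With 0 zeros and 1 pole, the high-frequency asymptotic slope is 20 × (0 − 1) = -20 dB/decade.

-20 dB/decade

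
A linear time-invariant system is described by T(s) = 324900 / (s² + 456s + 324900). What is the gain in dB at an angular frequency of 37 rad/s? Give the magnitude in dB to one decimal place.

|(j37)² + 456(j37) + 324900| = |3.2353e+05 + j16872| = 3.24e+05
|T(j37)| = 324900 / 3.24e+05 = 1.0029
20 log₁₀(1.0029) = 0.02 dB

0.0 dB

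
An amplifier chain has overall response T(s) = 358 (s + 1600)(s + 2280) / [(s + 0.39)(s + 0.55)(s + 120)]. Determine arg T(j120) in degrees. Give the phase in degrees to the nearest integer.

-217°

∠(j120 + 1600) = arctan(120/1600) = 4.29°
∠(j120 + 2280) = arctan(120/2280) = 3.01°
∠(j120 + 0.39) = arctan(120/0.39) = 89.81°
∠(j120 + 0.55) = arctan(120/0.55) = 89.74°
∠(j120 + 120) = arctan(120/120) = 45.00°
∠T(j120) = 4.29° + 3.01° − (89.81° + 89.74° + 45.00°) = -217.25°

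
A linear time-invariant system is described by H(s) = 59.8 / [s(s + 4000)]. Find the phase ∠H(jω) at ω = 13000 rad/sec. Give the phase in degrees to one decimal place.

∠(j13000 + 4000) = arctan(13000/4000) = 72.90°
∠(j13000) = 90.00°
∠H(j13000) = − (72.90° + 90.00°) = -162.90°

-162.9°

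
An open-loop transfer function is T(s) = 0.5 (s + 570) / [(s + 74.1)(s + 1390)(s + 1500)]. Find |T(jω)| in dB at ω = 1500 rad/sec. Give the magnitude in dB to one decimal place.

-138.2 dB

|j1500 + 570| = √(1500² + 570²) = 1605
|j1500 + 74.1| = √(1500² + 74.1²) = 1502
|j1500 + 1390| = √(1500² + 1390²) = 2045
|j1500 + 1500| = √(1500² + 1500²) = 2121
|T(j1500)| = 0.5 × 1605 / (1502 × 2045 × 2121) = 1.2315e-07
20 log₁₀(1.2315e-07) = -138.19 dB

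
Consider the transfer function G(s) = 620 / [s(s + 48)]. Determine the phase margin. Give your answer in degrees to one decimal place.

Gain crossover: |G(jω)| = 1 at ω ≈ 12.5 rad/sec.
∠G(j12.5) = −90° − arctan(12.5/48) ≈ -104.60°
PM = 180° + (-104.60°) = 75.40°

75.4°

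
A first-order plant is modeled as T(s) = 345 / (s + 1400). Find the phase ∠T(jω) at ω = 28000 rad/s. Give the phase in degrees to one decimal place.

-87.1°

∠(j28000 + 1400) = arctan(28000/1400) = 87.14°
∠T(j28000) = −87.14° = -87.14°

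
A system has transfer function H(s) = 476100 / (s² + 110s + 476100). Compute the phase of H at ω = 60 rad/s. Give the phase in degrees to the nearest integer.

-1 deg

∠[(j60)² + 110(j60) + 476100] = ∠[4.725e+05 + j6600] = 0.80°
∠H(j60) = −0.80° = -0.80°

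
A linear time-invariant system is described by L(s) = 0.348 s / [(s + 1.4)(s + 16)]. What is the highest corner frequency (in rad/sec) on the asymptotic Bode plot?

Break frequencies occur at each pole and zero magnitude: 1.4 rad/sec, 16 rad/sec.
The highest is 16 rad/sec.

16 rad/sec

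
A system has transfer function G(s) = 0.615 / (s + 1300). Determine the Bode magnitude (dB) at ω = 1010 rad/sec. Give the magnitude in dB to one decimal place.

-68.6 dB

|j1010 + 1300| = √(1010² + 1300²) = 1646
|G(j1010)| = 0.615 / 1646 = 0.00037358
20 log₁₀(0.00037358) = -68.55 dB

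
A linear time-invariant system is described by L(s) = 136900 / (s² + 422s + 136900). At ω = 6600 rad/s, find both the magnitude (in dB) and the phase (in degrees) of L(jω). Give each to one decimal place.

|L| = -50.0 dB, ∠L = -176.3°

|(j6600)² + 422(j6600) + 136900| = |-4.3423e+07 + j2.7852e+06| = 4.351e+07
|L(j6600)| = 136900 / 4.351e+07 = 0.0031462
20 log₁₀(0.0031462) = -50.04 dB
∠[(j6600)² + 422(j6600) + 136900] = ∠[-4.3423e+07 + j2.7852e+06] = 176.33°
∠L(j6600) = −176.33° = -176.33°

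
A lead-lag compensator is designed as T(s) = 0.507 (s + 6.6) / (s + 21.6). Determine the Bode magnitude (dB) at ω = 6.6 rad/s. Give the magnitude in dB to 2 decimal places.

|j6.6 + 6.6| = √(6.6² + 6.6²) = 9.334
|j6.6 + 21.6| = √(6.6² + 21.6²) = 22.59
|T(j6.6)| = 0.507 × 9.334 / 22.59 = 0.20952
20 log₁₀(0.20952) = -13.575 dB

-13.58 dB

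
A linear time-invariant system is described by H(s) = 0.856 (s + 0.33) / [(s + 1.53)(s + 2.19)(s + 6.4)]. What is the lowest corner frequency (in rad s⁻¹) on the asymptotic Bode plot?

Break frequencies occur at each pole and zero magnitude: 0.33 rad s⁻¹, 1.53 rad s⁻¹, 2.19 rad s⁻¹, 6.4 rad s⁻¹.
The lowest is 0.33 rad s⁻¹.

0.33 rad s⁻¹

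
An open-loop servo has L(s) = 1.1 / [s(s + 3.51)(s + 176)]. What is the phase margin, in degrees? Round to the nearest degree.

Gain crossover: |L(jω)| = 1 at ω ≈ 0.00178 rad/s.
∠L(j0.00178) = −90° − arctan(0.00178/3.51) − arctan(0.00178/176) ≈ -90.03°
PM = 180° + (-90.03°) = 89.97°

90 deg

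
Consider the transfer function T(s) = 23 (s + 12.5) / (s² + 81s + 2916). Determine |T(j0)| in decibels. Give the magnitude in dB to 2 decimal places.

T(0) = 23 × 12.5 / 2916 = 0.098594
20 log₁₀(0.098594) = -20.123 dB

-20.12 dB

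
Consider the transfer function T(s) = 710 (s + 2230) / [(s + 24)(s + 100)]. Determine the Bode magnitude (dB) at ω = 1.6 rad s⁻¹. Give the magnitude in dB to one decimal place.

|j1.6 + 2230| = √(1.6² + 2230²) = 2230
|j1.6 + 24| = √(1.6² + 24²) = 24.05
|j1.6 + 100| = √(1.6² + 100²) = 100
|T(j1.6)| = 710 × 2230 / (24.05 × 100) = 658.16
20 log₁₀(658.16) = 56.37 dB

56.4 dB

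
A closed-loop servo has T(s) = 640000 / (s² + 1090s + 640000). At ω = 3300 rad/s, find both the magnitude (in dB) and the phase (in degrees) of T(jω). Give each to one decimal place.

|(j3300)² + 1090(j3300) + 640000| = |-1.025e+07 + j3.597e+06| = 1.086e+07
|T(j3300)| = 640000 / 1.086e+07 = 0.058917
20 log₁₀(0.058917) = -24.60 dB
∠[(j3300)² + 1090(j3300) + 640000] = ∠[-1.025e+07 + j3.597e+06] = 160.66°
∠T(j3300) = −160.66° = -160.66°

|T| = -24.6 dB, ∠T = -160.7°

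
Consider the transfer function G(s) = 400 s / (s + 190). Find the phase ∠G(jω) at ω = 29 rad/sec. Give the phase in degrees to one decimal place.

81.3°

∠(j29) = 90.00°
∠(j29 + 190) = arctan(29/190) = 8.68°
∠G(j29) = 90.00° − 8.68° = 81.32°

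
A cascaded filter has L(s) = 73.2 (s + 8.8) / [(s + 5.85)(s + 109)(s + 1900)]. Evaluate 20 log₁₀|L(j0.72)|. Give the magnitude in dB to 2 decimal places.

-65.52 dB

|j0.72 + 8.8| = √(0.72² + 8.8²) = 8.829
|j0.72 + 5.85| = √(0.72² + 5.85²) = 5.894
|j0.72 + 109| = √(0.72² + 109²) = 109
|j0.72 + 1900| = √(0.72² + 1900²) = 1900
|L(j0.72)| = 73.2 × 8.829 / (5.894 × 109 × 1900) = 0.00052946
20 log₁₀(0.00052946) = -65.523 dB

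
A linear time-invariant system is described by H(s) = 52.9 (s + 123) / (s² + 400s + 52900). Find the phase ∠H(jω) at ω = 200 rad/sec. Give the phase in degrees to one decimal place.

∠(j200 + 123) = arctan(200/123) = 58.41°
∠[(j200)² + 400(j200) + 52900] = ∠[12900 + j80000] = 80.84°
∠H(j200) = 58.41° − 80.84° = -22.43°

-22.4°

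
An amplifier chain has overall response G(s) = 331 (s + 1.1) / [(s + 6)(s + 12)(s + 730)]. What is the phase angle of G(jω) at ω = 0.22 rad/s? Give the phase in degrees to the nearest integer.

8°

∠(j0.22 + 1.1) = arctan(0.22/1.1) = 11.31°
∠(j0.22 + 6) = arctan(0.22/6) = 2.10°
∠(j0.22 + 12) = arctan(0.22/12) = 1.05°
∠(j0.22 + 730) = arctan(0.22/730) = 0.02°
∠G(j0.22) = 11.31° − (2.10° + 1.05° + 0.02°) = 8.14°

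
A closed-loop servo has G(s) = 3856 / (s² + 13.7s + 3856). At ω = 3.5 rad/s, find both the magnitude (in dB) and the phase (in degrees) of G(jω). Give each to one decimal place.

|(j3.5)² + 13.7(j3.5) + 3856| = |3843.8 + j47.95| = 3844
|G(j3.5)| = 3856 / 3844 = 1.0031
20 log₁₀(1.0031) = 0.03 dB
∠[(j3.5)² + 13.7(j3.5) + 3856] = ∠[3843.8 + j47.95] = 0.71°
∠G(j3.5) = −0.71° = -0.71°

|G| = 0.0 dB, ∠G = -0.7°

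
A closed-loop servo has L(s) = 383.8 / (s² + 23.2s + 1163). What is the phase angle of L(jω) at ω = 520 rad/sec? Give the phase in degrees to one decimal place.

∠[(j520)² + 23.2(j520) + 1163] = ∠[-2.6924e+05 + j12064] = 177.43°
∠L(j520) = −177.43° = -177.43°

-177.4°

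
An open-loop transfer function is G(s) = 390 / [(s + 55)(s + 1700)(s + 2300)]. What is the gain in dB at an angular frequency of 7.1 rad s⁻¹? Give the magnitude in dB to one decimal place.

|j7.1 + 55| = √(7.1² + 55²) = 55.46
|j7.1 + 1700| = √(7.1² + 1700²) = 1700
|j7.1 + 2300| = √(7.1² + 2300²) = 2300
|G(j7.1)| = 390 / (55.46 × 1700 × 2300) = 1.7986e-06
20 log₁₀(1.7986e-06) = -114.90 dB

-114.9 dB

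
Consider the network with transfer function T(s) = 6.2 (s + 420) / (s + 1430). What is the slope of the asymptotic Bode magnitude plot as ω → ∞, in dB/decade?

0 dB/decade

With 1 zero and 1 pole, the high-frequency asymptotic slope is 20 × (1 − 1) = 0 dB/decade.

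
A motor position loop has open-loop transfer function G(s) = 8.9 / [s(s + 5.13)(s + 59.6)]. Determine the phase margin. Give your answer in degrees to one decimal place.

89.6°

Gain crossover: |G(jω)| = 1 at ω ≈ 0.0291 rad/s.
∠G(j0.0291) = −90° − arctan(0.0291/5.13) − arctan(0.0291/59.6) ≈ -90.35°
PM = 180° + (-90.35°) = 89.65°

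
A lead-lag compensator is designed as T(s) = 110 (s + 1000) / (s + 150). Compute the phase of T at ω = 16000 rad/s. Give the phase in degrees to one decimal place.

∠(j16000 + 1000) = arctan(16000/1000) = 86.42°
∠(j16000 + 150) = arctan(16000/150) = 89.46°
∠T(j16000) = 86.42° − 89.46° = -3.04°

-3.0 deg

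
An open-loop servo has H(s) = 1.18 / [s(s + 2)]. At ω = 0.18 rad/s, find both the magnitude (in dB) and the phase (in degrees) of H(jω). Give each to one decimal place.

|H| = 10.3 dB, ∠H = -95.1 deg

|j0.18 + 2| = √(0.18² + 2²) = 2.008
|j0.18| = 0.18
|H(j0.18)| = 1.18 / (2.008 × 0.18) = 3.2646
20 log₁₀(3.2646) = 10.28 dB
∠(j0.18 + 2) = arctan(0.18/2) = 5.14°
∠(j0.18) = 90.00°
∠H(j0.18) = − (5.14° + 90.00°) = -95.14°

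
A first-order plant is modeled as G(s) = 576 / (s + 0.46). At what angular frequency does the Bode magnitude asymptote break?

The single real pole at s = −0.46 gives a corner at ω = 0.46 rad/s.

0.46 rad/s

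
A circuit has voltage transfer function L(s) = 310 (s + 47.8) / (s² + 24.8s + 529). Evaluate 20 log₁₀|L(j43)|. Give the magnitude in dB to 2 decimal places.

|j43 + 47.8| = √(43² + 47.8²) = 64.29
|(j43)² + 24.8(j43) + 529| = |-1320 + j1066.4| = 1697
|L(j43)| = 310 × 64.29 / 1697 = 11.746
20 log₁₀(11.746) = 21.397 dB

21.40 dB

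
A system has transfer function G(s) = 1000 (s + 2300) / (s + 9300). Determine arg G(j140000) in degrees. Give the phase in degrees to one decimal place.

∠(j140000 + 2300) = arctan(140000/2300) = 89.06°
∠(j140000 + 9300) = arctan(140000/9300) = 86.20°
∠G(j140000) = 89.06° − 86.20° = 2.86°

2.9°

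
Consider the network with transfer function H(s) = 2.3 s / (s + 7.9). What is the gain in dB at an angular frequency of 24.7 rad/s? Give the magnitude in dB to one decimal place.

|j24.7| = 24.7
|j24.7 + 7.9| = √(24.7² + 7.9²) = 25.93
|H(j24.7)| = 2.3 × 24.7 / 25.93 = 2.1907
20 log₁₀(2.1907) = 6.81 dB

6.8 dB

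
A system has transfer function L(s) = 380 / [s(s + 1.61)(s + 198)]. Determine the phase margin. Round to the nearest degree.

58°

Gain crossover: |L(jω)| = 1 at ω ≈ 1.01 rad/sec.
∠L(j1.01) = −90° − arctan(1.01/1.61) − arctan(1.01/198) ≈ -122.39°
PM = 180° + (-122.39°) = 57.61°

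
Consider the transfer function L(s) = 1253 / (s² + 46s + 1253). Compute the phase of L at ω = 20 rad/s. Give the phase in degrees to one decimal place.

∠[(j20)² + 46(j20) + 1253] = ∠[853 + j920] = 47.16°
∠L(j20) = −47.16° = -47.16°

-47.2°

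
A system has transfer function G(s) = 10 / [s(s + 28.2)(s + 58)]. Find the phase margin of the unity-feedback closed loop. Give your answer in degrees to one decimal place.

90.0°

Gain crossover: |G(jω)| = 1 at ω ≈ 0.00611 rad/s.
∠G(j0.00611) = −90° − arctan(0.00611/28.2) − arctan(0.00611/58) ≈ -90.02°
PM = 180° + (-90.02°) = 89.98°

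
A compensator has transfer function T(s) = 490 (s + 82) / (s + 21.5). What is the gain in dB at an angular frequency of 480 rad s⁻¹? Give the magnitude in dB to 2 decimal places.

|j480 + 82| = √(480² + 82²) = 487
|j480 + 21.5| = √(480² + 21.5²) = 480.5
|T(j480)| = 490 × 487 / 480.5 = 496.6
20 log₁₀(496.6) = 53.920 dB

53.92 dB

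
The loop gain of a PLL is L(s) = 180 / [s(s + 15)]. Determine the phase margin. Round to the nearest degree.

Gain crossover: |L(jω)| = 1 at ω ≈ 9.99 rad/s.
∠L(j9.99) = −90° − arctan(9.99/15) ≈ -123.66°
PM = 180° + (-123.66°) = 56.34°

56°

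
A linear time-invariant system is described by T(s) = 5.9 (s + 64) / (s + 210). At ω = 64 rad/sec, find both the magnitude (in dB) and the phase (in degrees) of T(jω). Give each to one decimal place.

|j64 + 64| = √(64² + 64²) = 90.51
|j64 + 210| = √(64² + 210²) = 219.5
|T(j64)| = 5.9 × 90.51 / 219.5 = 2.4324
20 log₁₀(2.4324) = 7.72 dB
∠(j64 + 64) = arctan(64/64) = 45.00°
∠(j64 + 210) = arctan(64/210) = 16.95°
∠T(j64) = 45.00° − 16.95° = 28.05°

|T| = 7.7 dB, ∠T = 28.1°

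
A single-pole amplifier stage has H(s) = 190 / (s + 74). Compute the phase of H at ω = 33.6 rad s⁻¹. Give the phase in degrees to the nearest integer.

∠(j33.6 + 74) = arctan(33.6/74) = 24.42°
∠H(j33.6) = −24.42° = -24.42°

-24°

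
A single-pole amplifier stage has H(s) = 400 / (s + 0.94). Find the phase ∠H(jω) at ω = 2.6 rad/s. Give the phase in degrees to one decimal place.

∠(j2.6 + 0.94) = arctan(2.6/0.94) = 70.12°
∠H(j2.6) = −70.12° = -70.12°

-70.1°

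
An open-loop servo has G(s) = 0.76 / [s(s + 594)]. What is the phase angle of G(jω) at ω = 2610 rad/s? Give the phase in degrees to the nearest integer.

-167°

∠(j2610 + 594) = arctan(2610/594) = 77.18°
∠(j2610) = 90.00°
∠G(j2610) = − (77.18° + 90.00°) = -167.18°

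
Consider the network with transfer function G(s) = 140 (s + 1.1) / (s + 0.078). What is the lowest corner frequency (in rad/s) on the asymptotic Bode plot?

0.078 rad/s

Break frequencies occur at each pole and zero magnitude: 0.078 rad/s, 1.1 rad/s.
The lowest is 0.078 rad/s.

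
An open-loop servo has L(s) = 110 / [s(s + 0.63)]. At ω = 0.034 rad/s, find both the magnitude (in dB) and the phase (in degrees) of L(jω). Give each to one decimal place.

|j0.034 + 0.63| = √(0.034² + 0.63²) = 0.6309
|j0.034| = 0.034
|L(j0.034)| = 110 / (0.6309 × 0.034) = 5127.9
20 log₁₀(5127.9) = 74.20 dB
∠(j0.034 + 0.63) = arctan(0.034/0.63) = 3.09°
∠(j0.034) = 90.00°
∠L(j0.034) = − (3.09° + 90.00°) = -93.09°

|L| = 74.2 dB, ∠L = -93.1°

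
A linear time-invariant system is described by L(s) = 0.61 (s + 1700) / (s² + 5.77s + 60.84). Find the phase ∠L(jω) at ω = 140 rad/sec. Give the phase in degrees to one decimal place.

-172.9°

∠(j140 + 1700) = arctan(140/1700) = 4.71°
∠[(j140)² + 5.77(j140) + 60.84] = ∠[-19539 + j807.8] = 177.63°
∠L(j140) = 4.71° − 177.63° = -172.92°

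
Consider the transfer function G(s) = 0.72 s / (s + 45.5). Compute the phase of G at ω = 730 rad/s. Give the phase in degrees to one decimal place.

3.6°

∠(j730) = 90.00°
∠(j730 + 45.5) = arctan(730/45.5) = 86.43°
∠G(j730) = 90.00° − 86.43° = 3.57°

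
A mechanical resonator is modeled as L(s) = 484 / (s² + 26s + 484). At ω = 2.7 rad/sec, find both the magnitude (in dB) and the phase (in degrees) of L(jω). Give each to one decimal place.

|L| = 0.0 dB, ∠L = -8.4°

|(j2.7)² + 26(j2.7) + 484| = |476.71 + j70.2| = 481.9
|L(j2.7)| = 484 / 481.9 = 1.0045
20 log₁₀(1.0045) = 0.04 dB
∠[(j2.7)² + 26(j2.7) + 484] = ∠[476.71 + j70.2] = 8.38°
∠L(j2.7) = −8.38° = -8.38°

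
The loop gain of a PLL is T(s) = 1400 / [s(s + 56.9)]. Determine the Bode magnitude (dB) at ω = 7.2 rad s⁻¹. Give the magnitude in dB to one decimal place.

10.6 dB

|j7.2 + 56.9| = √(7.2² + 56.9²) = 57.35
|j7.2| = 7.2
|T(j7.2)| = 1400 / (57.35 × 7.2) = 3.3903
20 log₁₀(3.3903) = 10.60 dB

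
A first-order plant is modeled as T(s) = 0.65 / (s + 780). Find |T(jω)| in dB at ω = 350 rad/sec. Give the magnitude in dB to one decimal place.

|j350 + 780| = √(350² + 780²) = 854.9
|T(j350)| = 0.65 / 854.9 = 0.0007603
20 log₁₀(0.0007603) = -62.38 dB

-62.4 dB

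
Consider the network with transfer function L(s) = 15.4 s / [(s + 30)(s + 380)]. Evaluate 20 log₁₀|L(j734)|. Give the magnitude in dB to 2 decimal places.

-34.60 dB

|j734| = 734
|j734 + 30| = √(734² + 30²) = 734.6
|j734 + 380| = √(734² + 380²) = 826.5
|L(j734)| = 15.4 × 734 / (734.6 × 826.5) = 0.018617
20 log₁₀(0.018617) = -34.602 dB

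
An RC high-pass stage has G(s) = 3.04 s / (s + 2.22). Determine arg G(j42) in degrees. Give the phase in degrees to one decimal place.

3.0°

∠(j42) = 90.00°
∠(j42 + 2.22) = arctan(42/2.22) = 86.97°
∠G(j42) = 90.00° − 86.97° = 3.03°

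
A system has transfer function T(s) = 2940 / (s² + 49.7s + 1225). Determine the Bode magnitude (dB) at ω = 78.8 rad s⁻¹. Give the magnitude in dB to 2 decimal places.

-6.67 dB

|(j78.8)² + 49.7(j78.8) + 1225| = |-4984.4 + j3916.4| = 6339
|T(j78.8)| = 2940 / 6339 = 0.4638
20 log₁₀(0.4638) = -6.673 dB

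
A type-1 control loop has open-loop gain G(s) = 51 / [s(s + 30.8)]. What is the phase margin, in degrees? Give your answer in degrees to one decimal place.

Gain crossover: |G(jω)| = 1 at ω ≈ 1.65 rad/sec.
∠G(j1.65) = −90° − arctan(1.65/30.8) ≈ -93.07°
PM = 180° + (-93.07°) = 86.93°

86.9°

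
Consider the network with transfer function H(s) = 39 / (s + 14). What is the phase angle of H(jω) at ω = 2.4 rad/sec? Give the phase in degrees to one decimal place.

-9.7 deg

∠(j2.4 + 14) = arctan(2.4/14) = 9.73°
∠H(j2.4) = −9.73° = -9.73°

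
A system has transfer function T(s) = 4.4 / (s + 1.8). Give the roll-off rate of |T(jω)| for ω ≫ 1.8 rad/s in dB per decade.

-20 dB/decade

With 0 zeros and 1 pole, the high-frequency asymptotic slope is 20 × (0 − 1) = -20 dB/decade.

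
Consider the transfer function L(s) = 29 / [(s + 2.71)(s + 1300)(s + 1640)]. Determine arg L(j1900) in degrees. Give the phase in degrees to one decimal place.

-194.7°

∠(j1900 + 2.71) = arctan(1900/2.71) = 89.92°
∠(j1900 + 1300) = arctan(1900/1300) = 55.62°
∠(j1900 + 1640) = arctan(1900/1640) = 49.20°
∠L(j1900) = − (89.92° + 55.62° + 49.20°) = -194.74°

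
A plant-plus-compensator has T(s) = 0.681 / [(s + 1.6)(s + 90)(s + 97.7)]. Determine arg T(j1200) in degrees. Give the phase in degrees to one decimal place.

∠(j1200 + 1.6) = arctan(1200/1.6) = 89.92°
∠(j1200 + 90) = arctan(1200/90) = 85.71°
∠(j1200 + 97.7) = arctan(1200/97.7) = 85.35°
∠T(j1200) = − (89.92° + 85.71° + 85.35°) = -260.98°

-261.0°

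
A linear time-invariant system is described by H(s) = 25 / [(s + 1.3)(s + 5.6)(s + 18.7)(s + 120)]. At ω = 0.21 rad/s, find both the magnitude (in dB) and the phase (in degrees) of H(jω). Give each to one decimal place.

|j0.21 + 1.3| = √(0.21² + 1.3²) = 1.317
|j0.21 + 5.6| = √(0.21² + 5.6²) = 5.604
|j0.21 + 18.7| = √(0.21² + 18.7²) = 18.7
|j0.21 + 120| = √(0.21² + 120²) = 120
|H(j0.21)| = 25 / (1.317 × 5.604 × 18.7 × 120) = 0.0015096
20 log₁₀(0.0015096) = -56.42 dB
∠(j0.21 + 1.3) = arctan(0.21/1.3) = 9.18°
∠(j0.21 + 5.6) = arctan(0.21/5.6) = 2.15°
∠(j0.21 + 18.7) = arctan(0.21/18.7) = 0.64°
∠(j0.21 + 120) = arctan(0.21/120) = 0.10°
∠H(j0.21) = − (9.18° + 2.15° + 0.64° + 0.10°) = -12.07°

|H| = -56.4 dB, ∠H = -12.1 deg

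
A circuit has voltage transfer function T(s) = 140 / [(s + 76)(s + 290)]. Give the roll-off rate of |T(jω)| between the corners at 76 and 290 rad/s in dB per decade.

In this band the factors already past their corner are: pole at 76; net slope = -20 dB/decade.

-20 dB/decade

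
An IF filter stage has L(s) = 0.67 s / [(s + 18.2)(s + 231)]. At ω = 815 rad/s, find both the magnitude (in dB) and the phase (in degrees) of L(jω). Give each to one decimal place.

|j815| = 815
|j815 + 18.2| = √(815² + 18.2²) = 815.2
|j815 + 231| = √(815² + 231²) = 847.1
|L(j815)| = 0.67 × 815 / (815.2 × 847.1) = 0.00079073
20 log₁₀(0.00079073) = -62.04 dB
∠(j815) = 90.00°
∠(j815 + 18.2) = arctan(815/18.2) = 88.72°
∠(j815 + 231) = arctan(815/231) = 74.18°
∠L(j815) = 90.00° − (88.72° + 74.18°) = -72.90°

|L| = -62.0 dB, ∠L = -72.9°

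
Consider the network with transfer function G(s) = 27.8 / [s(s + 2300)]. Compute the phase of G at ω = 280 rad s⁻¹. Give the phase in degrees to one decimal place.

-96.9 deg

∠(j280 + 2300) = arctan(280/2300) = 6.94°
∠(j280) = 90.00°
∠G(j280) = − (6.94° + 90.00°) = -96.94°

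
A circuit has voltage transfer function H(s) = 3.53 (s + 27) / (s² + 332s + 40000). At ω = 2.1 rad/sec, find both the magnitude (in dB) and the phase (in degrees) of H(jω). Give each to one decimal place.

|H| = -52.4 dB, ∠H = 3.4°

|j2.1 + 27| = √(2.1² + 27²) = 27.08
|(j2.1)² + 332(j2.1) + 40000| = |39996 + j697.2| = 4e+04
|H(j2.1)| = 3.53 × 27.08 / 4e+04 = 0.0023898
20 log₁₀(0.0023898) = -52.43 dB
∠(j2.1 + 27) = arctan(2.1/27) = 4.45°
∠[(j2.1)² + 332(j2.1) + 40000] = ∠[39996 + j697.2] = 1.00°
∠H(j2.1) = 4.45° − 1.00° = 3.45°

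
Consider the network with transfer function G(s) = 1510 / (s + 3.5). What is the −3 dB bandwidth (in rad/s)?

3.5 rad/s

For a single-pole low-pass, the −3 dB point is at the pole: ω = 3.5 rad/s.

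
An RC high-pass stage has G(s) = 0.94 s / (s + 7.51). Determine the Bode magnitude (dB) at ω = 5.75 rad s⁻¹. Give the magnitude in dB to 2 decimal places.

|j5.75| = 5.75
|j5.75 + 7.51| = √(5.75² + 7.51²) = 9.458
|G(j5.75)| = 0.94 × 5.75 / 9.458 = 0.57145
20 log₁₀(0.57145) = -4.861 dB

-4.86 dB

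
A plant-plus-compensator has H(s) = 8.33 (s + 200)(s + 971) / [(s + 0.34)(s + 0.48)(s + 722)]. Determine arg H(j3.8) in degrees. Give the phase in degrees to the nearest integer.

∠(j3.8 + 200) = arctan(3.8/200) = 1.09°
∠(j3.8 + 971) = arctan(3.8/971) = 0.22°
∠(j3.8 + 0.34) = arctan(3.8/0.34) = 84.89°
∠(j3.8 + 0.48) = arctan(3.8/0.48) = 82.80°
∠(j3.8 + 722) = arctan(3.8/722) = 0.30°
∠H(j3.8) = 1.09° + 0.22° − (84.89° + 82.80° + 0.30°) = -166.68°

-167°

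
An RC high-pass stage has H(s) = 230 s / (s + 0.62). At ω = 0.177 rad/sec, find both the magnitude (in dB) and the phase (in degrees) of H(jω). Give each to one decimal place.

|H| = 36.0 dB, ∠H = 74.1 deg

|j0.177| = 0.177
|j0.177 + 0.62| = √(0.177² + 0.62²) = 0.6448
|H(j0.177)| = 230 × 0.177 / 0.6448 = 63.139
20 log₁₀(63.139) = 36.01 dB
∠(j0.177) = 90.00°
∠(j0.177 + 0.62) = arctan(0.177/0.62) = 15.93°
∠H(j0.177) = 90.00° − 15.93° = 74.07°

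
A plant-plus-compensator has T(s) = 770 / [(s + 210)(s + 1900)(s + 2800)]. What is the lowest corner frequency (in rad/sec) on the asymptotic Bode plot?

210 rad/sec

Break frequencies occur at each pole and zero magnitude: 210 rad/sec, 1900 rad/sec, 2800 rad/sec.
The lowest is 210 rad/sec.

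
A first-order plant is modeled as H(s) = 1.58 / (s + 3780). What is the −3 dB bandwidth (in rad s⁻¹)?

3780 rad s⁻¹

For a single-pole low-pass, the −3 dB point is at the pole: ω = 3780 rad s⁻¹.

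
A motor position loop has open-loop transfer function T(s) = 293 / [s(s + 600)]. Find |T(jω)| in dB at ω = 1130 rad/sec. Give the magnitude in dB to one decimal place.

-73.9 dB

|j1130 + 600| = √(1130² + 600²) = 1279
|j1130| = 1130
|T(j1130)| = 293 / (1279 × 1130) = 0.00020266
20 log₁₀(0.00020266) = -73.86 dB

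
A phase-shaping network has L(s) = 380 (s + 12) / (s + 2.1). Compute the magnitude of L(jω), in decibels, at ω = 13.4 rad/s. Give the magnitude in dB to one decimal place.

54.0 dB

|j13.4 + 12| = √(13.4² + 12²) = 17.99
|j13.4 + 2.1| = √(13.4² + 2.1²) = 13.56
|L(j13.4)| = 380 × 17.99 / 13.56 = 503.95
20 log₁₀(503.95) = 54.05 dB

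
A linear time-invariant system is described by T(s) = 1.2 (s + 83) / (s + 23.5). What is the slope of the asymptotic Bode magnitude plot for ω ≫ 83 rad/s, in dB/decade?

With 1 zero and 1 pole, the high-frequency asymptotic slope is 20 × (1 − 1) = 0 dB/decade.

0 dB/decade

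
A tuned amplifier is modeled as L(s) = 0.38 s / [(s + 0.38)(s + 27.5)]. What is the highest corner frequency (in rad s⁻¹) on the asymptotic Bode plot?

27.5 rad s⁻¹

Break frequencies occur at each pole and zero magnitude: 0.38 rad s⁻¹, 27.5 rad s⁻¹.
The highest is 27.5 rad s⁻¹.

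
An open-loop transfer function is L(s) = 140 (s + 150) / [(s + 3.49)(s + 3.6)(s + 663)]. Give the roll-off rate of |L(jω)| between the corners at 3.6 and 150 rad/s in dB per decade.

In this band the factors already past their corner are: pole at 3.49, pole at 3.6; net slope = -40 dB/decade.

-40 dB/decade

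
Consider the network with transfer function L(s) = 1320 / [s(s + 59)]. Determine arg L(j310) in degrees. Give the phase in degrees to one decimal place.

∠(j310 + 59) = arctan(310/59) = 79.22°
∠(j310) = 90.00°
∠L(j310) = − (79.22° + 90.00°) = -169.22°

-169.2°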